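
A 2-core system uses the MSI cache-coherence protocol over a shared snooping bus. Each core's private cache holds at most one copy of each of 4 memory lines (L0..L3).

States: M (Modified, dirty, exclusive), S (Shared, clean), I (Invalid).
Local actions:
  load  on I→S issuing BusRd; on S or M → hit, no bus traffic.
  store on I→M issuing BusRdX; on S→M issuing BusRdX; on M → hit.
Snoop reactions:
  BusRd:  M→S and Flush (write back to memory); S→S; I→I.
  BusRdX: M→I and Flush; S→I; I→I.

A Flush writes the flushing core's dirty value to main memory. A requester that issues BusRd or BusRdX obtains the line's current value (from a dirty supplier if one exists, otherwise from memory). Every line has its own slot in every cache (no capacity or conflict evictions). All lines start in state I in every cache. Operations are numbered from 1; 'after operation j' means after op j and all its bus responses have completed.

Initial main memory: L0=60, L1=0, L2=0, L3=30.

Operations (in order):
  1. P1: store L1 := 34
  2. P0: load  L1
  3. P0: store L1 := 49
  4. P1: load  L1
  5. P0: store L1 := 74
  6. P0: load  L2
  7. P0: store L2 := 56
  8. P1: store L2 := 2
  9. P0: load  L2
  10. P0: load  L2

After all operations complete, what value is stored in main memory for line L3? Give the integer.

[1] P1: store L1 := 34 | P0:I, P1:M(34) | bus: BusRdX
[2] P0: load  L1 | P0:S(34), P1:S(34) | bus: BusRd,Flush
[3] P0: store L1 := 49 | P0:M(49), P1:I | bus: BusRdX
[4] P1: load  L1 | P0:S(49), P1:S(49) | bus: BusRd,Flush
[5] P0: store L1 := 74 | P0:M(74), P1:I | bus: BusRdX
[6] P0: load  L2 | P0:S(0), P1:I | bus: BusRd
[7] P0: store L2 := 56 | P0:M(56), P1:I | bus: BusRdX
[8] P1: store L2 := 2 | P0:I, P1:M(2) | bus: BusRdX,Flush
[9] P0: load  L2 | P0:S(2), P1:S(2) | bus: BusRd,Flush
[10] P0: load  L2 | P0:S(2), P1:S(2) | bus: none

memory[L3] = 30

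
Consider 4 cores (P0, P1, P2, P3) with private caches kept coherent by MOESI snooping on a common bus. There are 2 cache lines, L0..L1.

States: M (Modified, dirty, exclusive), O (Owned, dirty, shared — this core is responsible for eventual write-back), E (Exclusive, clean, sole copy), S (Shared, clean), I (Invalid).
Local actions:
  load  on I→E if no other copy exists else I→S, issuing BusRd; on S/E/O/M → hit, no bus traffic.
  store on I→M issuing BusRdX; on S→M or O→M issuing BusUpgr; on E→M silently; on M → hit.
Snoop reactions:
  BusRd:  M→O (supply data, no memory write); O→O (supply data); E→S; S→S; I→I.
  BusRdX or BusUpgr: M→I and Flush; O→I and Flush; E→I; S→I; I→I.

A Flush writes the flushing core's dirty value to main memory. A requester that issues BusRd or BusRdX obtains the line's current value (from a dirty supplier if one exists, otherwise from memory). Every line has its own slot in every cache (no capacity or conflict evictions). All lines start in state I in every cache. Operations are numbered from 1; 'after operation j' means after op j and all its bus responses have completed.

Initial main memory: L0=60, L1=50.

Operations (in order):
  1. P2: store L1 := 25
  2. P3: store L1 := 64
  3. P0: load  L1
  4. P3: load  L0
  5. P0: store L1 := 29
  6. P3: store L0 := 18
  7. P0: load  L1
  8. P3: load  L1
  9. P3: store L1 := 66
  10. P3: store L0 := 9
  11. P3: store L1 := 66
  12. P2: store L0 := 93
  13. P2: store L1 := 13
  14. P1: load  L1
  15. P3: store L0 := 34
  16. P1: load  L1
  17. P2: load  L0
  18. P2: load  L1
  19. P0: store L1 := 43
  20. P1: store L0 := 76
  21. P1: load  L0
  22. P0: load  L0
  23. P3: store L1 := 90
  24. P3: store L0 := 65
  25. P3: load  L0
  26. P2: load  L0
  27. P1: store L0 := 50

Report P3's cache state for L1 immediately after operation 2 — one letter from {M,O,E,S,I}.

1. P2: store L1 := 25  bus=[BusRdX]  L1: P0=I P1=I P2=M P3=I  mem[L1]=50
2. P3: store L1 := 64  bus=[BusRdX,Flush]  L1: P0=I P1=I P2=I P3=M  mem[L1]=25
3. P0: load  L1  bus=[BusRd]  L1: P0=S P1=I P2=I P3=O  mem[L1]=25
4. P3: load  L0  bus=[BusRd]  L0: P0=I P1=I P2=I P3=E  mem[L0]=60
5. P0: store L1 := 29  bus=[BusUpgr,Flush]  L1: P0=M P1=I P2=I P3=I  mem[L1]=64
6. P3: store L0 := 18  bus=[-]  L0: P0=I P1=I P2=I P3=M  mem[L0]=60
7. P0: load  L1  bus=[-]  L1: P0=M P1=I P2=I P3=I  mem[L1]=64
8. P3: load  L1  bus=[BusRd]  L1: P0=O P1=I P2=I P3=S  mem[L1]=64
9. P3: store L1 := 66  bus=[BusUpgr,Flush]  L1: P0=I P1=I P2=I P3=M  mem[L1]=29
10. P3: store L0 := 9  bus=[-]  L0: P0=I P1=I P2=I P3=M  mem[L0]=60
11. P3: store L1 := 66  bus=[-]  L1: P0=I P1=I P2=I P3=M  mem[L1]=29
12. P2: store L0 := 93  bus=[BusRdX,Flush]  L0: P0=I P1=I P2=M P3=I  mem[L0]=9
13. P2: store L1 := 13  bus=[BusRdX,Flush]  L1: P0=I P1=I P2=M P3=I  mem[L1]=66
14. P1: load  L1  bus=[BusRd]  L1: P0=I P1=S P2=O P3=I  mem[L1]=66
15. P3: store L0 := 34  bus=[BusRdX,Flush]  L0: P0=I P1=I P2=I P3=M  mem[L0]=93
16. P1: load  L1  bus=[-]  L1: P0=I P1=S P2=O P3=I  mem[L1]=66
17. P2: load  L0  bus=[BusRd]  L0: P0=I P1=I P2=S P3=O  mem[L0]=93
18. P2: load  L1  bus=[-]  L1: P0=I P1=S P2=O P3=I  mem[L1]=66
19. P0: store L1 := 43  bus=[BusRdX,Flush]  L1: P0=M P1=I P2=I P3=I  mem[L1]=13
20. P1: store L0 := 76  bus=[BusRdX,Flush]  L0: P0=I P1=M P2=I P3=I  mem[L0]=34
21. P1: load  L0  bus=[-]  L0: P0=I P1=M P2=I P3=I  mem[L0]=34
22. P0: load  L0  bus=[BusRd]  L0: P0=S P1=O P2=I P3=I  mem[L0]=34
23. P3: store L1 := 90  bus=[BusRdX,Flush]  L1: P0=I P1=I P2=I P3=M  mem[L1]=43
24. P3: store L0 := 65  bus=[BusRdX,Flush]  L0: P0=I P1=I P2=I P3=M  mem[L0]=76
25. P3: load  L0  bus=[-]  L0: P0=I P1=I P2=I P3=M  mem[L0]=76
26. P2: load  L0  bus=[BusRd]  L0: P0=I P1=I P2=S P3=O  mem[L0]=76
27. P1: store L0 := 50  bus=[BusRdX,Flush]  L0: P0=I P1=M P2=I P3=I  mem[L0]=65

state = M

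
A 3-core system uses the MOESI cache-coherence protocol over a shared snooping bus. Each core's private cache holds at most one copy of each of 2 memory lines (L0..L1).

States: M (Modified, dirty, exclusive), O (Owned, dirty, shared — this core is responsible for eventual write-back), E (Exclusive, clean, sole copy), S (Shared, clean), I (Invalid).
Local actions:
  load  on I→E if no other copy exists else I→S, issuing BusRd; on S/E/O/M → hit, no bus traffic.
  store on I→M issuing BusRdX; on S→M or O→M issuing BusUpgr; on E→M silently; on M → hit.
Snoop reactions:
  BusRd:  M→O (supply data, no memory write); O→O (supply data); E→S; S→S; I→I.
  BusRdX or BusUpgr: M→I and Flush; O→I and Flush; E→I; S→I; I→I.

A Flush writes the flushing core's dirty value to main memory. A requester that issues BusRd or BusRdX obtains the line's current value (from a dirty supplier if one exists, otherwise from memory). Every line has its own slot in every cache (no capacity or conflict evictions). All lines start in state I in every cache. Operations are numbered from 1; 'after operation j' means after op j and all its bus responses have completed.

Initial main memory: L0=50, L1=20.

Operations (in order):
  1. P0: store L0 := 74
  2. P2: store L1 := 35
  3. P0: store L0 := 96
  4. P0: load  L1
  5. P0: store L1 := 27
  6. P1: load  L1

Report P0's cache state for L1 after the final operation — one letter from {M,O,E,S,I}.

state = O

step 1: P0: store L0 := 74  ⟶  MII  (L0)  txn=BusRdX  M[L0]=50
step 2: P2: store L1 := 35  ⟶  IIM  (L1)  txn=BusRdX  M[L1]=20
step 3: P0: store L0 := 96  ⟶  MII  (L0)  txn=∅  M[L0]=50
step 4: P0: load  L1  ⟶  SIO  (L1)  txn=BusRd  M[L1]=20
step 5: P0: store L1 := 27  ⟶  MII  (L1)  txn=BusUpgr+Flush  M[L1]=35
step 6: P1: load  L1  ⟶  OSI  (L1)  txn=BusRd  M[L1]=35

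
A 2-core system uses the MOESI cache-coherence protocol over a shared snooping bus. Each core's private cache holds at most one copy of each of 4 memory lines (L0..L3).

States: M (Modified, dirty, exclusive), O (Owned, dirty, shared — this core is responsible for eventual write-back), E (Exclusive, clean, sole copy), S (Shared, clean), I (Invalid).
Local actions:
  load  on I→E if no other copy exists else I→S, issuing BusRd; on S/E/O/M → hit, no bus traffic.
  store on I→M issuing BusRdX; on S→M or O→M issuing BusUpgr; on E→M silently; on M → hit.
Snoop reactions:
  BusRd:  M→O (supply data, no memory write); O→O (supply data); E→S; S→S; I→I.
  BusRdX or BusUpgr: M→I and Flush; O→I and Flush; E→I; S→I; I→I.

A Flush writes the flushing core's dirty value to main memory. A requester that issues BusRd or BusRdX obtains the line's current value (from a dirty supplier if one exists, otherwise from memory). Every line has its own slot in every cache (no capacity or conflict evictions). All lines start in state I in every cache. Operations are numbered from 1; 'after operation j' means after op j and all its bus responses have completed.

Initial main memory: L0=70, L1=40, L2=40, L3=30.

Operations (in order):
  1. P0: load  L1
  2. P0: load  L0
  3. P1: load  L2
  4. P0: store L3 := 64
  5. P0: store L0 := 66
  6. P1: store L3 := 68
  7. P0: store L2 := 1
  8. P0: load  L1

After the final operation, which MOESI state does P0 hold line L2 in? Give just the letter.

1. P0: load  L1  bus=[BusRd]  L1: P0=E P1=I  mem[L1]=40
2. P0: load  L0  bus=[BusRd]  L0: P0=E P1=I  mem[L0]=70
3. P1: load  L2  bus=[BusRd]  L2: P0=I P1=E  mem[L2]=40
4. P0: store L3 := 64  bus=[BusRdX]  L3: P0=M P1=I  mem[L3]=30
5. P0: store L0 := 66  bus=[-]  L0: P0=M P1=I  mem[L0]=70
6. P1: store L3 := 68  bus=[BusRdX,Flush]  L3: P0=I P1=M  mem[L3]=64
7. P0: store L2 := 1  bus=[BusRdX]  L2: P0=M P1=I  mem[L2]=40
8. P0: load  L1  bus=[-]  L1: P0=E P1=I  mem[L1]=40

state = M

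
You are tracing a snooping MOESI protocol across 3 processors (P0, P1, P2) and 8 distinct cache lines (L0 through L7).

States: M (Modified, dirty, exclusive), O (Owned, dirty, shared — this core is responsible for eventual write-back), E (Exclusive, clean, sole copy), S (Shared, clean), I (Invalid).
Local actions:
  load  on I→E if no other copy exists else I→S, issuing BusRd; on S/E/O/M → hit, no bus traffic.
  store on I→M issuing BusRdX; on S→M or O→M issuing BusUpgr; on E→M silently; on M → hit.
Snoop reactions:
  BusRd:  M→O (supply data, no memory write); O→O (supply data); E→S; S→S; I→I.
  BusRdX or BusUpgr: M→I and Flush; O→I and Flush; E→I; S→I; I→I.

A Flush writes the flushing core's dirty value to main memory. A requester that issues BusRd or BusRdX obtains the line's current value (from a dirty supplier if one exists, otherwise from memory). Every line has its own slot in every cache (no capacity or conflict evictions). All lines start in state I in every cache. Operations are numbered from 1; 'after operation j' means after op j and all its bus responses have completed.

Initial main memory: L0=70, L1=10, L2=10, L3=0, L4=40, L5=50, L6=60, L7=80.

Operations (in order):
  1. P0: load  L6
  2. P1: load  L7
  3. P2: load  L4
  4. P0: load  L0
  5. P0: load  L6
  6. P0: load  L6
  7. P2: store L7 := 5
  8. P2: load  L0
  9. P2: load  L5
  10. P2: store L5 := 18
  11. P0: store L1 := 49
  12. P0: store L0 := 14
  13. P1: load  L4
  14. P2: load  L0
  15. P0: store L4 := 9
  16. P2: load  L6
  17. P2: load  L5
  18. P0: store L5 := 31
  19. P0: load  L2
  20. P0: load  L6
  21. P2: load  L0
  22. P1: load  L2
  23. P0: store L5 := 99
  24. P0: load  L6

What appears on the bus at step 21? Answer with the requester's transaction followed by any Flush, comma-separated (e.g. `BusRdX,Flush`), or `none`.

bus = none

  op1 P0: load  L6 → E/I/I on L6; bus BusRd; mem=60
  op2 P1: load  L7 → I/E/I on L7; bus BusRd; mem=80
  op3 P2: load  L4 → I/I/E on L4; bus BusRd; mem=40
  op4 P0: load  L0 → E/I/I on L0; bus BusRd; mem=70
  op5 P0: load  L6 → E/I/I on L6; bus (none); mem=60
  op6 P0: load  L6 → E/I/I on L6; bus (none); mem=60
  op7 P2: store L7 := 5 → I/I/M on L7; bus BusRdX; mem=80
  op8 P2: load  L0 → S/I/S on L0; bus BusRd; mem=70
  op9 P2: load  L5 → I/I/E on L5; bus BusRd; mem=50
  op10 P2: store L5 := 18 → I/I/M on L5; bus (none); mem=50
  op11 P0: store L1 := 49 → M/I/I on L1; bus BusRdX; mem=10
  op12 P0: store L0 := 14 → M/I/I on L0; bus BusUpgr; mem=70
  op13 P1: load  L4 → I/S/S on L4; bus BusRd; mem=40
  op14 P2: load  L0 → O/I/S on L0; bus BusRd; mem=70
  op15 P0: store L4 := 9 → M/I/I on L4; bus BusRdX; mem=40
  op16 P2: load  L6 → S/I/S on L6; bus BusRd; mem=60
  op17 P2: load  L5 → I/I/M on L5; bus (none); mem=50
  op18 P0: store L5 := 31 → M/I/I on L5; bus BusRdX Flush; mem=18
  op19 P0: load  L2 → E/I/I on L2; bus BusRd; mem=10
  op20 P0: load  L6 → S/I/S on L6; bus (none); mem=60
  op21 P2: load  L0 → O/I/S on L0; bus (none); mem=70
  op22 P1: load  L2 → S/S/I on L2; bus BusRd; mem=10
  op23 P0: store L5 := 99 → M/I/I on L5; bus (none); mem=18
  op24 P0: load  L6 → S/I/S on L6; bus (none); mem=60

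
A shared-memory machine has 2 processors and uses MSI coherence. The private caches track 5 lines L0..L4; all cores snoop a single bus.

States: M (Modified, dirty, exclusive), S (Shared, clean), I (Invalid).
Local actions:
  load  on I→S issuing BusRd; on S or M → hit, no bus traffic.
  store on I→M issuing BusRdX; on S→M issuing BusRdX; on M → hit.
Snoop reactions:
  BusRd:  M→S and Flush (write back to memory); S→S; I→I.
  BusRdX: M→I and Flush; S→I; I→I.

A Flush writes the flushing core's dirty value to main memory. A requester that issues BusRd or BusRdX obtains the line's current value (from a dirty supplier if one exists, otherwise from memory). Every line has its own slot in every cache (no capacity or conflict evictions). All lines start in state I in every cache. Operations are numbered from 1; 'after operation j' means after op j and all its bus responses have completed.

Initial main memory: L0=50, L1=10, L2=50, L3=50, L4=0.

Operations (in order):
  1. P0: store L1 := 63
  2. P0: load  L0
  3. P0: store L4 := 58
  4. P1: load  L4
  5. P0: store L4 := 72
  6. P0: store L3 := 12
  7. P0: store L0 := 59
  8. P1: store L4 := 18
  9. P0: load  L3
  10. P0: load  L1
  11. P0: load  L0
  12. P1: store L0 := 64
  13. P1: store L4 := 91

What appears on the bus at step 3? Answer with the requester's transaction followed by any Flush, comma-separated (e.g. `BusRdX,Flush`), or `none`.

bus = BusRdX

1. P0: store L1 := 63  bus=[BusRdX]  L1: P0=M P1=I  mem[L1]=10
2. P0: load  L0  bus=[BusRd]  L0: P0=S P1=I  mem[L0]=50
3. P0: store L4 := 58  bus=[BusRdX]  L4: P0=M P1=I  mem[L4]=0
4. P1: load  L4  bus=[BusRd,Flush]  L4: P0=S P1=S  mem[L4]=58
5. P0: store L4 := 72  bus=[BusRdX]  L4: P0=M P1=I  mem[L4]=58
6. P0: store L3 := 12  bus=[BusRdX]  L3: P0=M P1=I  mem[L3]=50
7. P0: store L0 := 59  bus=[BusRdX]  L0: P0=M P1=I  mem[L0]=50
8. P1: store L4 := 18  bus=[BusRdX,Flush]  L4: P0=I P1=M  mem[L4]=72
9. P0: load  L3  bus=[-]  L3: P0=M P1=I  mem[L3]=50
10. P0: load  L1  bus=[-]  L1: P0=M P1=I  mem[L1]=10
11. P0: load  L0  bus=[-]  L0: P0=M P1=I  mem[L0]=50
12. P1: store L0 := 64  bus=[BusRdX,Flush]  L0: P0=I P1=M  mem[L0]=59
13. P1: store L4 := 91  bus=[-]  L4: P0=I P1=M  mem[L4]=72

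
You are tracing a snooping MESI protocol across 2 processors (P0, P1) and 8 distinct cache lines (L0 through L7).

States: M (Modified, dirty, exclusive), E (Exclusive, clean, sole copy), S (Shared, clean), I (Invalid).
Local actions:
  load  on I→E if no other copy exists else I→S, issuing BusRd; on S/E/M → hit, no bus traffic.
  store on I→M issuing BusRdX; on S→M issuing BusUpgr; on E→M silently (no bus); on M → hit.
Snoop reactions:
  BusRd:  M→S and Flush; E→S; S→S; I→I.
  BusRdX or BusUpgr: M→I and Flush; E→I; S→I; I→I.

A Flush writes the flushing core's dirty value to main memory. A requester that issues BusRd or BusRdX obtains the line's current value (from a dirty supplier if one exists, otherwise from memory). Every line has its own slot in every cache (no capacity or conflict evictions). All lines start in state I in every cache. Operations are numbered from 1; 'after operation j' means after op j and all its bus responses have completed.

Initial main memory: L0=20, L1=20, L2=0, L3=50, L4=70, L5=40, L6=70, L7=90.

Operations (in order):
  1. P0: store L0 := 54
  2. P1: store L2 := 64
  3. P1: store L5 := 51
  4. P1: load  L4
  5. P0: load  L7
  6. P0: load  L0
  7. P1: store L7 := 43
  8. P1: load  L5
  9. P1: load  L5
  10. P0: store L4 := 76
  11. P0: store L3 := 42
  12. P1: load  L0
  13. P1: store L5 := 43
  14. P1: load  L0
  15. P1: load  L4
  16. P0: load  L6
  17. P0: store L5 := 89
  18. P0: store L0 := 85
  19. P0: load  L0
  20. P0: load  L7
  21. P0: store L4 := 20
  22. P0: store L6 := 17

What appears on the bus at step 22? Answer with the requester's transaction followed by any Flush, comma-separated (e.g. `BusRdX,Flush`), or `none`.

1. P0: store L0 := 54  bus=[BusRdX]  L0: P0=M P1=I  mem[L0]=20
2. P1: store L2 := 64  bus=[BusRdX]  L2: P0=I P1=M  mem[L2]=0
3. P1: store L5 := 51  bus=[BusRdX]  L5: P0=I P1=M  mem[L5]=40
4. P1: load  L4  bus=[BusRd]  L4: P0=I P1=E  mem[L4]=70
5. P0: load  L7  bus=[BusRd]  L7: P0=E P1=I  mem[L7]=90
6. P0: load  L0  bus=[-]  L0: P0=M P1=I  mem[L0]=20
7. P1: store L7 := 43  bus=[BusRdX]  L7: P0=I P1=M  mem[L7]=90
8. P1: load  L5  bus=[-]  L5: P0=I P1=M  mem[L5]=40
9. P1: load  L5  bus=[-]  L5: P0=I P1=M  mem[L5]=40
10. P0: store L4 := 76  bus=[BusRdX]  L4: P0=M P1=I  mem[L4]=70
11. P0: store L3 := 42  bus=[BusRdX]  L3: P0=M P1=I  mem[L3]=50
12. P1: load  L0  bus=[BusRd,Flush]  L0: P0=S P1=S  mem[L0]=54
13. P1: store L5 := 43  bus=[-]  L5: P0=I P1=M  mem[L5]=40
14. P1: load  L0  bus=[-]  L0: P0=S P1=S  mem[L0]=54
15. P1: load  L4  bus=[BusRd,Flush]  L4: P0=S P1=S  mem[L4]=76
16. P0: load  L6  bus=[BusRd]  L6: P0=E P1=I  mem[L6]=70
17. P0: store L5 := 89  bus=[BusRdX,Flush]  L5: P0=M P1=I  mem[L5]=43
18. P0: store L0 := 85  bus=[BusUpgr]  L0: P0=M P1=I  mem[L0]=54
19. P0: load  L0  bus=[-]  L0: P0=M P1=I  mem[L0]=54
20. P0: load  L7  bus=[BusRd,Flush]  L7: P0=S P1=S  mem[L7]=43
21. P0: store L4 := 20  bus=[BusUpgr]  L4: P0=M P1=I  mem[L4]=76
22. P0: store L6 := 17  bus=[-]  L6: P0=M P1=I  mem[L6]=70

bus = none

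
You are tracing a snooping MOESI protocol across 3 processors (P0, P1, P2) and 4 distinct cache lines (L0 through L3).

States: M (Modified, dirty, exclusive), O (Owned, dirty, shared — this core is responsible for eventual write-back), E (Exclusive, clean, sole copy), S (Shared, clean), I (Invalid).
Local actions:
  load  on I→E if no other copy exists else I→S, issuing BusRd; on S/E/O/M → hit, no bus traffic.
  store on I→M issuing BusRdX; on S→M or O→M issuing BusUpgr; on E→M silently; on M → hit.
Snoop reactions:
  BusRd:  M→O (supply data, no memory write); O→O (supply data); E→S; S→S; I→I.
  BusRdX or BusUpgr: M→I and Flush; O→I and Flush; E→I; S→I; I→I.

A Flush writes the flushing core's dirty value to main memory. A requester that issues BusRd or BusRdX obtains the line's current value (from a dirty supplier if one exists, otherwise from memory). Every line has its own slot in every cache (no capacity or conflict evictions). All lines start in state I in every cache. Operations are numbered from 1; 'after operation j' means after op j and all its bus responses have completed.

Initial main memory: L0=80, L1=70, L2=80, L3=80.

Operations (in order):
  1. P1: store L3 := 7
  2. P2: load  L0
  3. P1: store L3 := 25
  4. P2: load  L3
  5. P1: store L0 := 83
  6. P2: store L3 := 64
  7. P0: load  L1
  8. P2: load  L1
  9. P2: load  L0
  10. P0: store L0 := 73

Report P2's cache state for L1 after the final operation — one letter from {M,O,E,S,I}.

state = S

  op1 P1: store L3 := 7 → I/M/I on L3; bus BusRdX; mem=80
  op2 P2: load  L0 → I/I/E on L0; bus BusRd; mem=80
  op3 P1: store L3 := 25 → I/M/I on L3; bus (none); mem=80
  op4 P2: load  L3 → I/O/S on L3; bus BusRd; mem=80
  op5 P1: store L0 := 83 → I/M/I on L0; bus BusRdX; mem=80
  op6 P2: store L3 := 64 → I/I/M on L3; bus BusUpgr Flush; mem=25
  op7 P0: load  L1 → E/I/I on L1; bus BusRd; mem=70
  op8 P2: load  L1 → S/I/S on L1; bus BusRd; mem=70
  op9 P2: load  L0 → I/O/S on L0; bus BusRd; mem=80
  op10 P0: store L0 := 73 → M/I/I on L0; bus BusRdX Flush; mem=83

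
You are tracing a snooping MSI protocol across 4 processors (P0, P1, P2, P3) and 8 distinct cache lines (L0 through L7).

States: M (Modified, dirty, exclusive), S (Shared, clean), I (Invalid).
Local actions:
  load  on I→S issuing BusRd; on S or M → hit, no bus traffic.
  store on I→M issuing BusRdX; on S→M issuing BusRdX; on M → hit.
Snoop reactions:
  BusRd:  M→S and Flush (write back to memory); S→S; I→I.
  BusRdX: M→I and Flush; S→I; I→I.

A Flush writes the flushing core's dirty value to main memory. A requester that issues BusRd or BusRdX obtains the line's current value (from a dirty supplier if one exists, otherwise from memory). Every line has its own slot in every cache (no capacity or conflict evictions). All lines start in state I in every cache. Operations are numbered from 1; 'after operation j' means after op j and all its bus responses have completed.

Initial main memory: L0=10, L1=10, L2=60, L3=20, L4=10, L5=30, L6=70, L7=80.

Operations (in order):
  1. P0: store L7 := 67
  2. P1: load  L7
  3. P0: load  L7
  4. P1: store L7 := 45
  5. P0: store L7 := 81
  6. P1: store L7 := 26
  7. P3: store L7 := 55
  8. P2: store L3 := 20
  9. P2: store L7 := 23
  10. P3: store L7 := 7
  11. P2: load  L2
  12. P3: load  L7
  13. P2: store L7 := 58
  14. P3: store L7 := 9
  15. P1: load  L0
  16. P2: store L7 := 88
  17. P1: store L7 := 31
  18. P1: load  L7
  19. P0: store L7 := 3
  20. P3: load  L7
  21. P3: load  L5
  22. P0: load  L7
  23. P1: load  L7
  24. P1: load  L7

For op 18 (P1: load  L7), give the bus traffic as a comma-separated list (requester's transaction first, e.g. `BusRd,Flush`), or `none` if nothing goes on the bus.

bus = none

step 1: P0: store L7 := 67  ⟶  MIII  (L7)  txn=BusRdX  M[L7]=80
step 2: P1: load  L7  ⟶  SSII  (L7)  txn=BusRd+Flush  M[L7]=67
step 3: P0: load  L7  ⟶  SSII  (L7)  txn=∅  M[L7]=67
step 4: P1: store L7 := 45  ⟶  IMII  (L7)  txn=BusRdX  M[L7]=67
step 5: P0: store L7 := 81  ⟶  MIII  (L7)  txn=BusRdX+Flush  M[L7]=45
step 6: P1: store L7 := 26  ⟶  IMII  (L7)  txn=BusRdX+Flush  M[L7]=81
step 7: P3: store L7 := 55  ⟶  IIIM  (L7)  txn=BusRdX+Flush  M[L7]=26
step 8: P2: store L3 := 20  ⟶  IIMI  (L3)  txn=BusRdX  M[L3]=20
step 9: P2: store L7 := 23  ⟶  IIMI  (L7)  txn=BusRdX+Flush  M[L7]=55
step 10: P3: store L7 := 7  ⟶  IIIM  (L7)  txn=BusRdX+Flush  M[L7]=23
step 11: P2: load  L2  ⟶  IISI  (L2)  txn=BusRd  M[L2]=60
step 12: P3: load  L7  ⟶  IIIM  (L7)  txn=∅  M[L7]=23
step 13: P2: store L7 := 58  ⟶  IIMI  (L7)  txn=BusRdX+Flush  M[L7]=7
step 14: P3: store L7 := 9  ⟶  IIIM  (L7)  txn=BusRdX+Flush  M[L7]=58
step 15: P1: load  L0  ⟶  ISII  (L0)  txn=BusRd  M[L0]=10
step 16: P2: store L7 := 88  ⟶  IIMI  (L7)  txn=BusRdX+Flush  M[L7]=9
step 17: P1: store L7 := 31  ⟶  IMII  (L7)  txn=BusRdX+Flush  M[L7]=88
step 18: P1: load  L7  ⟶  IMII  (L7)  txn=∅  M[L7]=88
step 19: P0: store L7 := 3  ⟶  MIII  (L7)  txn=BusRdX+Flush  M[L7]=31
step 20: P3: load  L7  ⟶  SIIS  (L7)  txn=BusRd+Flush  M[L7]=3
step 21: P3: load  L5  ⟶  IIIS  (L5)  txn=BusRd  M[L5]=30
step 22: P0: load  L7  ⟶  SIIS  (L7)  txn=∅  M[L7]=3
step 23: P1: load  L7  ⟶  SSIS  (L7)  txn=BusRd  M[L7]=3
step 24: P1: load  L7  ⟶  SSIS  (L7)  txn=∅  M[L7]=3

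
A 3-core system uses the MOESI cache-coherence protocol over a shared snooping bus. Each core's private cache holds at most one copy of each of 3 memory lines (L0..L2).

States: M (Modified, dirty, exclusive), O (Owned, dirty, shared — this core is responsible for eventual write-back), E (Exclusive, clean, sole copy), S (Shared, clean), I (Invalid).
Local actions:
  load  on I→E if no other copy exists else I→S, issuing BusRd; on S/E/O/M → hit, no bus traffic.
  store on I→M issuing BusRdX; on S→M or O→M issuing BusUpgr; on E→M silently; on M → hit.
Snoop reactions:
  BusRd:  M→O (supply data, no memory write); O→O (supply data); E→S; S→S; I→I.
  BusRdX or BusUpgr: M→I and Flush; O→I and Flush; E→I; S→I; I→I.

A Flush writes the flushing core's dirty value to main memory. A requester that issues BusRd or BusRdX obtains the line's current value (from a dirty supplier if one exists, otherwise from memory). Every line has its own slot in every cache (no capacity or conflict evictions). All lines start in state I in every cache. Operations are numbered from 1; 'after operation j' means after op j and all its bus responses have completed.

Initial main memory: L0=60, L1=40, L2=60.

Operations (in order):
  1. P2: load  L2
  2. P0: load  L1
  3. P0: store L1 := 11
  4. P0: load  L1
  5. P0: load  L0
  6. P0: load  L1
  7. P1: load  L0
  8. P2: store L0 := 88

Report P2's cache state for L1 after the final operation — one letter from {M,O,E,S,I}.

state = I

  op1 P2: load  L2 → I/I/E on L2; bus BusRd; mem=60
  op2 P0: load  L1 → E/I/I on L1; bus BusRd; mem=40
  op3 P0: store L1 := 11 → M/I/I on L1; bus (none); mem=40
  op4 P0: load  L1 → M/I/I on L1; bus (none); mem=40
  op5 P0: load  L0 → E/I/I on L0; bus BusRd; mem=60
  op6 P0: load  L1 → M/I/I on L1; bus (none); mem=40
  op7 P1: load  L0 → S/S/I on L0; bus BusRd; mem=60
  op8 P2: store L0 := 88 → I/I/M on L0; bus BusRdX; mem=60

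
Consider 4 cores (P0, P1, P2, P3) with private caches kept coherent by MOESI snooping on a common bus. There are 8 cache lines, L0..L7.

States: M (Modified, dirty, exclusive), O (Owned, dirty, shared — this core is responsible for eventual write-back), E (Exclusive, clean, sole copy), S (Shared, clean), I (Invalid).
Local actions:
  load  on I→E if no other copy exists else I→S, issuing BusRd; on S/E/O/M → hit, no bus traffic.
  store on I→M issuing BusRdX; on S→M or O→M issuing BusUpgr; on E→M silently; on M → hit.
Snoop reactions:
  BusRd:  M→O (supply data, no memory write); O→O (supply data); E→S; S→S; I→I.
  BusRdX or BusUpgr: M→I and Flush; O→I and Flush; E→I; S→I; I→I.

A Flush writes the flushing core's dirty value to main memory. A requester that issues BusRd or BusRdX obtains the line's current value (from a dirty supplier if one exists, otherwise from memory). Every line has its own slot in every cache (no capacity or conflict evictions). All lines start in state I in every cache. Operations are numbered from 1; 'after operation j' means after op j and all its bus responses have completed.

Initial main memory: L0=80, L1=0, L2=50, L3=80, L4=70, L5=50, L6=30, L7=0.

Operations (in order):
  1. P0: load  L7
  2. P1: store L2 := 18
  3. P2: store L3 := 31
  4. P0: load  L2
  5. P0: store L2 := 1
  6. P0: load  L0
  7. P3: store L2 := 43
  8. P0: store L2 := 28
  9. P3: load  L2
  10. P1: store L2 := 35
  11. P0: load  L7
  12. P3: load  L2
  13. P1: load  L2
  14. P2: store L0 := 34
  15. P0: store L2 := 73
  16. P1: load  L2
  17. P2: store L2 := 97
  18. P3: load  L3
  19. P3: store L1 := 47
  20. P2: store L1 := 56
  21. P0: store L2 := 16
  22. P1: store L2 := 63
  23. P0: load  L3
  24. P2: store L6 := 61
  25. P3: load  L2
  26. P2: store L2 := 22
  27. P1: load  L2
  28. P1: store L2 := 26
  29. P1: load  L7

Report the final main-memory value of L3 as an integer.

[1] P0: load  L7 | P0:E(0), P1:I, P2:I, P3:I | bus: BusRd
[2] P1: store L2 := 18 | P0:I, P1:M(18), P2:I, P3:I | bus: BusRdX
[3] P2: store L3 := 31 | P0:I, P1:I, P2:M(31), P3:I | bus: BusRdX
[4] P0: load  L2 | P0:S(18), P1:O(18), P2:I, P3:I | bus: BusRd
[5] P0: store L2 := 1 | P0:M(1), P1:I, P2:I, P3:I | bus: BusUpgr,Flush
[6] P0: load  L0 | P0:E(80), P1:I, P2:I, P3:I | bus: BusRd
[7] P3: store L2 := 43 | P0:I, P1:I, P2:I, P3:M(43) | bus: BusRdX,Flush
[8] P0: store L2 := 28 | P0:M(28), P1:I, P2:I, P3:I | bus: BusRdX,Flush
[9] P3: load  L2 | P0:O(28), P1:I, P2:I, P3:S(28) | bus: BusRd
[10] P1: store L2 := 35 | P0:I, P1:M(35), P2:I, P3:I | bus: BusRdX,Flush
[11] P0: load  L7 | P0:E(0), P1:I, P2:I, P3:I | bus: none
[12] P3: load  L2 | P0:I, P1:O(35), P2:I, P3:S(35) | bus: BusRd
[13] P1: load  L2 | P0:I, P1:O(35), P2:I, P3:S(35) | bus: none
[14] P2: store L0 := 34 | P0:I, P1:I, P2:M(34), P3:I | bus: BusRdX
[15] P0: store L2 := 73 | P0:M(73), P1:I, P2:I, P3:I | bus: BusRdX,Flush
[16] P1: load  L2 | P0:O(73), P1:S(73), P2:I, P3:I | bus: BusRd
[17] P2: store L2 := 97 | P0:I, P1:I, P2:M(97), P3:I | bus: BusRdX,Flush
[18] P3: load  L3 | P0:I, P1:I, P2:O(31), P3:S(31) | bus: BusRd
[19] P3: store L1 := 47 | P0:I, P1:I, P2:I, P3:M(47) | bus: BusRdX
[20] P2: store L1 := 56 | P0:I, P1:I, P2:M(56), P3:I | bus: BusRdX,Flush
[21] P0: store L2 := 16 | P0:M(16), P1:I, P2:I, P3:I | bus: BusRdX,Flush
[22] P1: store L2 := 63 | P0:I, P1:M(63), P2:I, P3:I | bus: BusRdX,Flush
[23] P0: load  L3 | P0:S(31), P1:I, P2:O(31), P3:S(31) | bus: BusRd
[24] P2: store L6 := 61 | P0:I, P1:I, P2:M(61), P3:I | bus: BusRdX
[25] P3: load  L2 | P0:I, P1:O(63), P2:I, P3:S(63) | bus: BusRd
[26] P2: store L2 := 22 | P0:I, P1:I, P2:M(22), P3:I | bus: BusRdX,Flush
[27] P1: load  L2 | P0:I, P1:S(22), P2:O(22), P3:I | bus: BusRd
[28] P1: store L2 := 26 | P0:I, P1:M(26), P2:I, P3:I | bus: BusUpgr,Flush
[29] P1: load  L7 | P0:S(0), P1:S(0), P2:I, P3:I | bus: BusRd

memory[L3] = 80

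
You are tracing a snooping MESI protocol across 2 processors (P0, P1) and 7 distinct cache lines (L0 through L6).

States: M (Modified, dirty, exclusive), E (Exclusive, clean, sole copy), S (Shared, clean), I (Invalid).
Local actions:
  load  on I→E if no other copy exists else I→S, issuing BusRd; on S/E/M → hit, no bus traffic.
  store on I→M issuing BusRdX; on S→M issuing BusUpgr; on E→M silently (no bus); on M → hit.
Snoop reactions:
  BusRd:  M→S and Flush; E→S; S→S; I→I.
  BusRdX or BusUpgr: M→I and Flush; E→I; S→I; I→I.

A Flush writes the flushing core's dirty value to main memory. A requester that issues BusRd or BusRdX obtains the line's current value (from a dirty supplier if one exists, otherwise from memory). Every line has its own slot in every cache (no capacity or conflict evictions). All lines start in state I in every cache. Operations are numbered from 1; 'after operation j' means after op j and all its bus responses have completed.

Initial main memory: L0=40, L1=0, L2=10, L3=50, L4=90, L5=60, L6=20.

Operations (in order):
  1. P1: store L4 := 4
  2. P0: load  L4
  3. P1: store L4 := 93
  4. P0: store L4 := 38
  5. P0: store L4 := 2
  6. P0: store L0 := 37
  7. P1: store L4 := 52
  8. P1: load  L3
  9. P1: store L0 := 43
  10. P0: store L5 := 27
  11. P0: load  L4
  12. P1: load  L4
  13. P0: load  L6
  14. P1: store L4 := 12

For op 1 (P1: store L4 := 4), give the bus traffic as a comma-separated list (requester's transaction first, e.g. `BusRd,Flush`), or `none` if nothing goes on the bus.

1. P1: store L4 := 4  bus=[BusRdX]  L4: P0=I P1=M  mem[L4]=90
2. P0: load  L4  bus=[BusRd,Flush]  L4: P0=S P1=S  mem[L4]=4
3. P1: store L4 := 93  bus=[BusUpgr]  L4: P0=I P1=M  mem[L4]=4
4. P0: store L4 := 38  bus=[BusRdX,Flush]  L4: P0=M P1=I  mem[L4]=93
5. P0: store L4 := 2  bus=[-]  L4: P0=M P1=I  mem[L4]=93
6. P0: store L0 := 37  bus=[BusRdX]  L0: P0=M P1=I  mem[L0]=40
7. P1: store L4 := 52  bus=[BusRdX,Flush]  L4: P0=I P1=M  mem[L4]=2
8. P1: load  L3  bus=[BusRd]  L3: P0=I P1=E  mem[L3]=50
9. P1: store L0 := 43  bus=[BusRdX,Flush]  L0: P0=I P1=M  mem[L0]=37
10. P0: store L5 := 27  bus=[BusRdX]  L5: P0=M P1=I  mem[L5]=60
11. P0: load  L4  bus=[BusRd,Flush]  L4: P0=S P1=S  mem[L4]=52
12. P1: load  L4  bus=[-]  L4: P0=S P1=S  mem[L4]=52
13. P0: load  L6  bus=[BusRd]  L6: P0=E P1=I  mem[L6]=20
14. P1: store L4 := 12  bus=[BusUpgr]  L4: P0=I P1=M  mem[L4]=52

bus = BusRdX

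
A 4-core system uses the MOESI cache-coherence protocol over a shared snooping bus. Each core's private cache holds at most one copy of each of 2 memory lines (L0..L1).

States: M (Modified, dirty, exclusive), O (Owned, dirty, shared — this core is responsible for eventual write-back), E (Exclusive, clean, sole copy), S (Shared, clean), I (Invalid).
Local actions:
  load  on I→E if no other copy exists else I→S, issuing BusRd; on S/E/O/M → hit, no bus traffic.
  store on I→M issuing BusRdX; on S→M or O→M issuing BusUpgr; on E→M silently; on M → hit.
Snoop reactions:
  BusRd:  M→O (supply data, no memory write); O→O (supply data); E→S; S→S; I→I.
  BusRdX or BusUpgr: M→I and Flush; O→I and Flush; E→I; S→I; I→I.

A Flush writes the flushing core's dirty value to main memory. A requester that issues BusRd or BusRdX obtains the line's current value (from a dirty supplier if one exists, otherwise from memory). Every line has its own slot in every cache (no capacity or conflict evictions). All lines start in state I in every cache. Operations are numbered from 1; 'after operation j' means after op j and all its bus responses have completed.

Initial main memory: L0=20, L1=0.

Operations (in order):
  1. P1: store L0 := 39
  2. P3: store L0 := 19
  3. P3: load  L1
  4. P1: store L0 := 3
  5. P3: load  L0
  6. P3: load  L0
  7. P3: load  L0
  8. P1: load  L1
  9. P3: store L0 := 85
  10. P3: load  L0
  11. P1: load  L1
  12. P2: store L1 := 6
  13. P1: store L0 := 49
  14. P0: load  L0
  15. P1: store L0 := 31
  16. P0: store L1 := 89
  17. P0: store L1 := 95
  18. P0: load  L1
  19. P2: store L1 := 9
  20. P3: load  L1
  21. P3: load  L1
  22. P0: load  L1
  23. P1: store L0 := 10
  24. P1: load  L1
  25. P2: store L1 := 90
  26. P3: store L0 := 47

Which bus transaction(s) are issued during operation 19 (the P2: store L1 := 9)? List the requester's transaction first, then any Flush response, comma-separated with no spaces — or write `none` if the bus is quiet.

1. P1: store L0 := 39  bus=[BusRdX]  L0: P0=I P1=M P2=I P3=I  mem[L0]=20
2. P3: store L0 := 19  bus=[BusRdX,Flush]  L0: P0=I P1=I P2=I P3=M  mem[L0]=39
3. P3: load  L1  bus=[BusRd]  L1: P0=I P1=I P2=I P3=E  mem[L1]=0
4. P1: store L0 := 3  bus=[BusRdX,Flush]  L0: P0=I P1=M P2=I P3=I  mem[L0]=19
5. P3: load  L0  bus=[BusRd]  L0: P0=I P1=O P2=I P3=S  mem[L0]=19
6. P3: load  L0  bus=[-]  L0: P0=I P1=O P2=I P3=S  mem[L0]=19
7. P3: load  L0  bus=[-]  L0: P0=I P1=O P2=I P3=S  mem[L0]=19
8. P1: load  L1  bus=[BusRd]  L1: P0=I P1=S P2=I P3=S  mem[L1]=0
9. P3: store L0 := 85  bus=[BusUpgr,Flush]  L0: P0=I P1=I P2=I P3=M  mem[L0]=3
10. P3: load  L0  bus=[-]  L0: P0=I P1=I P2=I P3=M  mem[L0]=3
11. P1: load  L1  bus=[-]  L1: P0=I P1=S P2=I P3=S  mem[L1]=0
12. P2: store L1 := 6  bus=[BusRdX]  L1: P0=I P1=I P2=M P3=I  mem[L1]=0
13. P1: store L0 := 49  bus=[BusRdX,Flush]  L0: P0=I P1=M P2=I P3=I  mem[L0]=85
14. P0: load  L0  bus=[BusRd]  L0: P0=S P1=O P2=I P3=I  mem[L0]=85
15. P1: store L0 := 31  bus=[BusUpgr]  L0: P0=I P1=M P2=I P3=I  mem[L0]=85
16. P0: store L1 := 89  bus=[BusRdX,Flush]  L1: P0=M P1=I P2=I P3=I  mem[L1]=6
17. P0: store L1 := 95  bus=[-]  L1: P0=M P1=I P2=I P3=I  mem[L1]=6
18. P0: load  L1  bus=[-]  L1: P0=M P1=I P2=I P3=I  mem[L1]=6
19. P2: store L1 := 9  bus=[BusRdX,Flush]  L1: P0=I P1=I P2=M P3=I  mem[L1]=95
20. P3: load  L1  bus=[BusRd]  L1: P0=I P1=I P2=O P3=S  mem[L1]=95
21. P3: load  L1  bus=[-]  L1: P0=I P1=I P2=O P3=S  mem[L1]=95
22. P0: load  L1  bus=[BusRd]  L1: P0=S P1=I P2=O P3=S  mem[L1]=95
23. P1: store L0 := 10  bus=[-]  L0: P0=I P1=M P2=I P3=I  mem[L0]=85
24. P1: load  L1  bus=[BusRd]  L1: P0=S P1=S P2=O P3=S  mem[L1]=95
25. P2: store L1 := 90  bus=[BusUpgr]  L1: P0=I P1=I P2=M P3=I  mem[L1]=95
26. P3: store L0 := 47  bus=[BusRdX,Flush]  L0: P0=I P1=I P2=I P3=M  mem[L0]=10

bus = BusRdX,Flush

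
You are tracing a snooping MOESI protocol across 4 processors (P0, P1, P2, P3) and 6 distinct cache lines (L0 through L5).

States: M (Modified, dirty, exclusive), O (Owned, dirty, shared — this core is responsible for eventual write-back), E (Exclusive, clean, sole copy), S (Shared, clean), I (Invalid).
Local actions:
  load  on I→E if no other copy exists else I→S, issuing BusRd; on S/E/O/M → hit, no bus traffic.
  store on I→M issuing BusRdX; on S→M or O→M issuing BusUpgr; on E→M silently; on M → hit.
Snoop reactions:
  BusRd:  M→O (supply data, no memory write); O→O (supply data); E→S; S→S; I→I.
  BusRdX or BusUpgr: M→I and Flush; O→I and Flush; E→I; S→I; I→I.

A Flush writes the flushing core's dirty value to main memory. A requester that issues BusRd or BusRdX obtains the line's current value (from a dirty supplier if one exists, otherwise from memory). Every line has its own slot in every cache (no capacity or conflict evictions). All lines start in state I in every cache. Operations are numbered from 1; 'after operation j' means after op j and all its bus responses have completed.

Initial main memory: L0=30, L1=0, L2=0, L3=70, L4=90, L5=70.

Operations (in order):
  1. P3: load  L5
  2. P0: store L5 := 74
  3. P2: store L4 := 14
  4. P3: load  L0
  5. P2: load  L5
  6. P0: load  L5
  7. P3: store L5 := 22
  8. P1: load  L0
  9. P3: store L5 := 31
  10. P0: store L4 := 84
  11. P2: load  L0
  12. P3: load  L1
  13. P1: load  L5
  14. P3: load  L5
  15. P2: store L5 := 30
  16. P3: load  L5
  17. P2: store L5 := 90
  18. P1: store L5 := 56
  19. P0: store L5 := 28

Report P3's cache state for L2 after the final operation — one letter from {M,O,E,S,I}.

[1] P3: load  L5 | P0:I, P1:I, P2:I, P3:E(70) | bus: BusRd
[2] P0: store L5 := 74 | P0:M(74), P1:I, P2:I, P3:I | bus: BusRdX
[3] P2: store L4 := 14 | P0:I, P1:I, P2:M(14), P3:I | bus: BusRdX
[4] P3: load  L0 | P0:I, P1:I, P2:I, P3:E(30) | bus: BusRd
[5] P2: load  L5 | P0:O(74), P1:I, P2:S(74), P3:I | bus: BusRd
[6] P0: load  L5 | P0:O(74), P1:I, P2:S(74), P3:I | bus: none
[7] P3: store L5 := 22 | P0:I, P1:I, P2:I, P3:M(22) | bus: BusRdX,Flush
[8] P1: load  L0 | P0:I, P1:S(30), P2:I, P3:S(30) | bus: BusRd
[9] P3: store L5 := 31 | P0:I, P1:I, P2:I, P3:M(31) | bus: none
[10] P0: store L4 := 84 | P0:M(84), P1:I, P2:I, P3:I | bus: BusRdX,Flush
[11] P2: load  L0 | P0:I, P1:S(30), P2:S(30), P3:S(30) | bus: BusRd
[12] P3: load  L1 | P0:I, P1:I, P2:I, P3:E(0) | bus: BusRd
[13] P1: load  L5 | P0:I, P1:S(31), P2:I, P3:O(31) | bus: BusRd
[14] P3: load  L5 | P0:I, P1:S(31), P2:I, P3:O(31) | bus: none
[15] P2: store L5 := 30 | P0:I, P1:I, P2:M(30), P3:I | bus: BusRdX,Flush
[16] P3: load  L5 | P0:I, P1:I, P2:O(30), P3:S(30) | bus: BusRd
[17] P2: store L5 := 90 | P0:I, P1:I, P2:M(90), P3:I | bus: BusUpgr
[18] P1: store L5 := 56 | P0:I, P1:M(56), P2:I, P3:I | bus: BusRdX,Flush
[19] P0: store L5 := 28 | P0:M(28), P1:I, P2:I, P3:I | bus: BusRdX,Flush

state = I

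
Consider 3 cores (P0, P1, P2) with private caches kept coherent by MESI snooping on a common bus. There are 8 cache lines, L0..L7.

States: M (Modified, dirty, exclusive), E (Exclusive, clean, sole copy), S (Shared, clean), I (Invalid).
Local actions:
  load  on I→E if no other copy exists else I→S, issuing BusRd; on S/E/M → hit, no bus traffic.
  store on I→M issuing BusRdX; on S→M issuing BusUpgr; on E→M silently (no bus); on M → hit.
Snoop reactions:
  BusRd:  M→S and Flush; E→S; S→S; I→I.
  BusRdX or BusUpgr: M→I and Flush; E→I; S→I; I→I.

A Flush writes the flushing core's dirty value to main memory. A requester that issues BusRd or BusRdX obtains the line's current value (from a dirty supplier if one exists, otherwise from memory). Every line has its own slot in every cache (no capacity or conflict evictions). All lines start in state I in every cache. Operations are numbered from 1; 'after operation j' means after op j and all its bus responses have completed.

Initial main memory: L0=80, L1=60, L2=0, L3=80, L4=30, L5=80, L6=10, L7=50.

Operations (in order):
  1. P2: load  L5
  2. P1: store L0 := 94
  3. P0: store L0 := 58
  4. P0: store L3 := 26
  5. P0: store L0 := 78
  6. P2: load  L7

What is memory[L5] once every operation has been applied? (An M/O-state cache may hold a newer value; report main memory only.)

memory[L5] = 80

  op1 P2: load  L5 → I/I/E on L5; bus BusRd; mem=80
  op2 P1: store L0 := 94 → I/M/I on L0; bus BusRdX; mem=80
  op3 P0: store L0 := 58 → M/I/I on L0; bus BusRdX Flush; mem=94
  op4 P0: store L3 := 26 → M/I/I on L3; bus BusRdX; mem=80
  op5 P0: store L0 := 78 → M/I/I on L0; bus (none); mem=94
  op6 P2: load  L7 → I/I/E on L7; bus BusRd; mem=50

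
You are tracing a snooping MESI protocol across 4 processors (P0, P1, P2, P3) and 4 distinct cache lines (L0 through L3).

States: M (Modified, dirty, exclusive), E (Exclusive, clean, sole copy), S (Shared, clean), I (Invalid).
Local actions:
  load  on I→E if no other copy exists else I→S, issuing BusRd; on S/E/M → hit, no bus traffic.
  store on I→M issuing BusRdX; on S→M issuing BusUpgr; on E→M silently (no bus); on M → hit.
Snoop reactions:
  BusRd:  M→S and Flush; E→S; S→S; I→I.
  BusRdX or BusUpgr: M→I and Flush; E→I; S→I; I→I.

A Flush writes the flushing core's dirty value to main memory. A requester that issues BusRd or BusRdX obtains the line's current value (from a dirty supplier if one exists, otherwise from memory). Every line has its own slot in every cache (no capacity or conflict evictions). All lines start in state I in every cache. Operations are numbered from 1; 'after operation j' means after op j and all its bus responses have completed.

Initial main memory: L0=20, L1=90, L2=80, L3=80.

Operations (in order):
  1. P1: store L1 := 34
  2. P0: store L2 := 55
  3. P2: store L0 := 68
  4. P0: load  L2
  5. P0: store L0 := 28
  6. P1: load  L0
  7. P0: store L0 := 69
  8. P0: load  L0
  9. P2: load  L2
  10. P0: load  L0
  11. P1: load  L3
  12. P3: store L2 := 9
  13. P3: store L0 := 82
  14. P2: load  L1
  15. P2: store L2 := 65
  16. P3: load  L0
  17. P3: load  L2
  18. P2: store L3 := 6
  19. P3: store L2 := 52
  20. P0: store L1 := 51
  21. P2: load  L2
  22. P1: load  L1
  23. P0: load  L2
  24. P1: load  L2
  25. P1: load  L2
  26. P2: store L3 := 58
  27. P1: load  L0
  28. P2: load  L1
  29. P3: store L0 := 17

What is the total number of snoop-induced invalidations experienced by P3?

[1] P1: store L1 := 34 | P0:I, P1:M(34), P2:I, P3:I | bus: BusRdX
[2] P0: store L2 := 55 | P0:M(55), P1:I, P2:I, P3:I | bus: BusRdX
[3] P2: store L0 := 68 | P0:I, P1:I, P2:M(68), P3:I | bus: BusRdX
[4] P0: load  L2 | P0:M(55), P1:I, P2:I, P3:I | bus: none
[5] P0: store L0 := 28 | P0:M(28), P1:I, P2:I, P3:I | bus: BusRdX,Flush
[6] P1: load  L0 | P0:S(28), P1:S(28), P2:I, P3:I | bus: BusRd,Flush
[7] P0: store L0 := 69 | P0:M(69), P1:I, P2:I, P3:I | bus: BusUpgr
[8] P0: load  L0 | P0:M(69), P1:I, P2:I, P3:I | bus: none
[9] P2: load  L2 | P0:S(55), P1:I, P2:S(55), P3:I | bus: BusRd,Flush
[10] P0: load  L0 | P0:M(69), P1:I, P2:I, P3:I | bus: none
[11] P1: load  L3 | P0:I, P1:E(80), P2:I, P3:I | bus: BusRd
[12] P3: store L2 := 9 | P0:I, P1:I, P2:I, P3:M(9) | bus: BusRdX
[13] P3: store L0 := 82 | P0:I, P1:I, P2:I, P3:M(82) | bus: BusRdX,Flush
[14] P2: load  L1 | P0:I, P1:S(34), P2:S(34), P3:I | bus: BusRd,Flush
[15] P2: store L2 := 65 | P0:I, P1:I, P2:M(65), P3:I | bus: BusRdX,Flush
[16] P3: load  L0 | P0:I, P1:I, P2:I, P3:M(82) | bus: none
[17] P3: load  L2 | P0:I, P1:I, P2:S(65), P3:S(65) | bus: BusRd,Flush
[18] P2: store L3 := 6 | P0:I, P1:I, P2:M(6), P3:I | bus: BusRdX
[19] P3: store L2 := 52 | P0:I, P1:I, P2:I, P3:M(52) | bus: BusUpgr
[20] P0: store L1 := 51 | P0:M(51), P1:I, P2:I, P3:I | bus: BusRdX
[21] P2: load  L2 | P0:I, P1:I, P2:S(52), P3:S(52) | bus: BusRd,Flush
[22] P1: load  L1 | P0:S(51), P1:S(51), P2:I, P3:I | bus: BusRd,Flush
[23] P0: load  L2 | P0:S(52), P1:I, P2:S(52), P3:S(52) | bus: BusRd
[24] P1: load  L2 | P0:S(52), P1:S(52), P2:S(52), P3:S(52) | bus: BusRd
[25] P1: load  L2 | P0:S(52), P1:S(52), P2:S(52), P3:S(52) | bus: none
[26] P2: store L3 := 58 | P0:I, P1:I, P2:M(58), P3:I | bus: none
[27] P1: load  L0 | P0:I, P1:S(82), P2:I, P3:S(82) | bus: BusRd,Flush
[28] P2: load  L1 | P0:S(51), P1:S(51), P2:S(51), P3:I | bus: BusRd
[29] P3: store L0 := 17 | P0:I, P1:I, P2:I, P3:M(17) | bus: BusUpgr

invalidations = 1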